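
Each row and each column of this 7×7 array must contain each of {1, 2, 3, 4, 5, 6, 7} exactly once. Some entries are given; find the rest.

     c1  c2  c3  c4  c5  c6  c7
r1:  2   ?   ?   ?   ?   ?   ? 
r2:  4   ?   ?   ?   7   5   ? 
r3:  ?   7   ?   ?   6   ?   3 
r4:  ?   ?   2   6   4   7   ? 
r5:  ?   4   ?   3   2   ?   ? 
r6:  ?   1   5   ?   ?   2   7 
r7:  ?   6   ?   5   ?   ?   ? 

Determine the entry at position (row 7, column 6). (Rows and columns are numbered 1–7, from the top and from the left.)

3

(r6,c4) = 4
(r6,c5) = 3
(r7,c5) = 1
(r1,c5) = 5
(r6,c1) = 6
(r1,c2) = 3
(r2,c2) = 2
(r2,c4) = 1
(r2,c7) = 6
(r3,c4) = 2
(r4,c2) = 5
(r4,c7) = 1
(r5,c7) = 5
(r1,c4) = 7
(r1,c7) = 4
(r2,c3) = 3
(r4,c1) = 3
(r7,c1) = 7
(r7,c3) = 4
(r7,c6) = 3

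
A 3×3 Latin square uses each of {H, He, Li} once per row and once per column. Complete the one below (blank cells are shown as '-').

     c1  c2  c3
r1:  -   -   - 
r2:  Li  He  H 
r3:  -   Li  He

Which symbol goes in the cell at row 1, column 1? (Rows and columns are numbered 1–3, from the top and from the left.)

He

(r1,c2): row 1 is empty so far; column 2 has {He,Li}, so it must be H.
(r1,c3): row 1 has {H}; column 3 has {H,He}, so it must be Li.
(r3,c1): row 3 has {He,Li}; column 1 has {Li}, so it must be H.
(r1,c1): row 1 has {H,Li}; column 1 has {H,Li}, so it must be He.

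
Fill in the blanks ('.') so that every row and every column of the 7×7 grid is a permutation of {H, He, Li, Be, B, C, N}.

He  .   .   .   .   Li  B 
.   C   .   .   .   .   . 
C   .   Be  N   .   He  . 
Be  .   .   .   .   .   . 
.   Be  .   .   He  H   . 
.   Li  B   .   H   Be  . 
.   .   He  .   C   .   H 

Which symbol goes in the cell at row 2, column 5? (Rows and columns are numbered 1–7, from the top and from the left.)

At row 3, column 7: row 3 has {He,Be,C,N}; column 7 has {H,B}; that leaves Li.
At row 6, column 1: row 6 has {H,Li,Be,B}; column 1 has {He,Be,C}; that leaves N.
At row 3, column 5: row 3 has {He,Li,Be,C,N}; column 5 has {H,He,C}; that leaves B.
At row 3, column 2: row 3 has {He,Li,Be,B,C,N}; column 2 has {Li,Be,C}; that leaves H.
At row 1, column 2: row 1 has {He,Li,B}; column 2 has {H,Li,Be,C}; that leaves N.
At row 1, column 5: row 1 has {He,Li,B,N}; column 5 has {H,He,B,C}; that leaves Be.
At row 7, column 2: row 7 has {H,He,C}; column 2 has {H,Li,Be,C,N}; that leaves B.
At row 7, column 6: row 7 has {H,He,B,C}; column 6 has {H,He,Li,Be}; that leaves N.
At row 2, column 6: row 2 has {C}; column 6 has {H,He,Li,Be,N}; that leaves B.
At row 4, column 2: row 4 has {Be}; column 2 has {H,Li,Be,B,C,N}; that leaves He.
At row 4, column 6: row 4 has {He,Be}; column 6 has {H,He,Li,Be,B,N}; that leaves C.
At row 4, column 7: row 4 has {He,Be,C}; column 7 has {H,Li,B}; that leaves N.
At row 5, column 7: row 5 has {H,He,Be}; column 7 has {H,Li,B,N}; that leaves C.
At row 6, column 7: row 6 has {H,Li,Be,B,N}; column 7 has {H,Li,B,C,N}; that leaves He.
At row 7, column 1: row 7 has {H,He,B,C,N}; column 1 has {He,Be,C,N}; that leaves Li.
At row 7, column 4: row 7 has {H,He,Li,B,C,N}; column 4 has {N}; that leaves Be.
At row 2, column 1: row 2 has {B,C}; column 1 has {He,Li,Be,C,N}; that leaves H.
At row 2, column 7: row 2 has {H,B,C}; column 7 has {H,He,Li,B,C,N}; that leaves Be.
At row 4, column 5: row 4 has {He,Be,C,N}; column 5 has {H,He,Be,B,C}; that leaves Li.
At row 5, column 1: row 5 has {H,He,Be,C}; column 1 has {H,He,Li,Be,C,N}; that leaves B.
At row 5, column 4: row 5 has {H,He,Be,B,C}; column 4 has {Be,N}; that leaves Li.
At row 6, column 4: row 6 has {H,He,Li,Be,B,N}; column 4 has {Li,Be,N}; that leaves C.
At row 1, column 4: row 1 has {He,Li,Be,B,N}; column 4 has {Li,Be,C,N}; that leaves H.
At row 2, column 4: row 2 has {H,Be,B,C}; column 4 has {H,Li,Be,C,N}; that leaves He.
At row 2, column 5: row 2 has {H,He,Be,B,C}; column 5 has {H,He,Li,Be,B,C}; that leaves N.

N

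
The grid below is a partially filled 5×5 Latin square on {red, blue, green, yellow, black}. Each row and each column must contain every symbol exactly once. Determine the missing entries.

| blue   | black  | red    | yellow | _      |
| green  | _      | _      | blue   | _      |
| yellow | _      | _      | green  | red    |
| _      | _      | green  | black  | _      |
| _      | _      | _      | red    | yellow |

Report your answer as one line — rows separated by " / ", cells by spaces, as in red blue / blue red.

(r1,c5) = green
(r2,c5) = black
(r3,c2) = blue
(r3,c3) = black
(r4,c1) = red
(r4,c2) = yellow
(r4,c5) = blue
(r5,c1) = black
(r5,c2) = green
(r5,c3) = blue
(r2,c2) = red
(r2,c3) = yellow

blue black red yellow green / green red yellow blue black / yellow blue black green red / red yellow green black blue / black green blue red yellow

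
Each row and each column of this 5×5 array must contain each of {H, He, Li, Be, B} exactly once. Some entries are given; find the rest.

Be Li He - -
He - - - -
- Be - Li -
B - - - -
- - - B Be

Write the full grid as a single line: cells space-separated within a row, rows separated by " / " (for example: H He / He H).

Be Li He H B / He B Li Be H / H Be B Li He / B H Be He Li / Li He H B Be

(r1,c4) = H
(r1,c5) = B
(r2,c4) = Be
(r3,c1) = H
(r3,c3) = B
(r3,c5) = He
(r4,c4) = He
(r5,c1) = Li
(r5,c3) = H
(r2,c3) = Li
(r2,c5) = H
(r4,c2) = H
(r4,c3) = Be
(r4,c5) = Li
(r5,c2) = He
(r2,c2) = B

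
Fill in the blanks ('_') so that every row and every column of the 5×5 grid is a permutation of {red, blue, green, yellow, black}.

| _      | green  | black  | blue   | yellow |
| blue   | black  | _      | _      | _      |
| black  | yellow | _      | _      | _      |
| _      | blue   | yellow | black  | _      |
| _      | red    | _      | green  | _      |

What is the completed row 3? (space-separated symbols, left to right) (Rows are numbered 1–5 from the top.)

black yellow green red blue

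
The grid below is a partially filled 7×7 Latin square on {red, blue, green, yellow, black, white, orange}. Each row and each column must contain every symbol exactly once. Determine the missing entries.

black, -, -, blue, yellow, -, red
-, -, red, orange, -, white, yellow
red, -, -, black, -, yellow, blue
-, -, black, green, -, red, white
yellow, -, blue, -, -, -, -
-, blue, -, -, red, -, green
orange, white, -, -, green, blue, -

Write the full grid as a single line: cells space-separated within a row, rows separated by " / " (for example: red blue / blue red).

black green white blue yellow orange red / green black red orange blue white yellow / red orange green black white yellow blue / blue yellow black green orange red white / yellow red blue white black green orange / white blue orange yellow red black green / orange white yellow red green blue black

row 4 has {red,green,black,white}; column 1 has {red,yellow,black,orange} — only blue is left for (r4,c1).
row 4 has {red,blue,green,black,white}; column 5 has {red,green,yellow} — only orange is left for (r4,c5).
row 6 has {red,blue,green}; column 1 has {red,blue,yellow,black,orange} — only white is left for (r6,c1).
row 6 has {red,blue,green,white}; column 4 has {blue,green,black,orange} — only yellow is left for (r6,c4).
row 7 has {blue,green,white,orange}; column 3 has {red,blue,black} — only yellow is left for (r7,c3).
row 7 has {blue,green,yellow,white,orange}; column 4 has {blue,green,yellow,black,orange} — only red is left for (r7,c4).
row 7 has {red,blue,green,yellow,white,orange}; column 7 has {red,blue,green,yellow,white} — only black is left for (r7,c7).
row 2 has {red,yellow,white,orange}; column 1 has {red,blue,yellow,black,white,orange} — only green is left for (r2,c1).
row 2 has {red,green,yellow,white,orange}; column 2 has {blue,white} — only black is left for (r2,c2).
row 2 has {red,green,yellow,black,white,orange}; column 5 has {red,green,yellow,orange} — only blue is left for (r2,c5).
row 3 has {red,blue,yellow,black}; column 5 has {red,blue,green,yellow,orange} — only white is left for (r3,c5).
row 4 has {red,blue,green,black,white,orange}; column 2 has {blue,black,white} — only yellow is left for (r4,c2).
row 5 has {blue,yellow}; column 4 has {red,blue,green,yellow,black,orange} — only white is left for (r5,c4).
row 5 has {blue,yellow,white}; column 5 has {red,blue,green,yellow,white,orange} — only black is left for (r5,c5).
row 5 has {blue,yellow,black,white}; column 7 has {red,blue,green,yellow,black,white} — only orange is left for (r5,c7).
row 6 has {red,blue,green,yellow,white}; column 3 has {red,blue,yellow,black} — only orange is left for (r6,c3).
row 6 has {red,blue,green,yellow,white,orange}; column 6 has {red,blue,yellow,white} — only black is left for (r6,c6).
row 3 has {red,blue,yellow,black,white}; column 3 has {red,blue,yellow,black,orange} — only green is left for (r3,c3).
row 5 has {blue,yellow,black,white,orange}; column 6 has {red,blue,yellow,black,white} — only green is left for (r5,c6).
row 1 has {red,blue,yellow,black}; column 3 has {red,blue,green,yellow,black,orange} — only white is left for (r1,c3).
row 1 has {red,blue,yellow,black,white}; column 6 has {red,blue,green,yellow,black,white} — only orange is left for (r1,c6).
row 3 has {red,blue,green,yellow,black,white}; column 2 has {blue,yellow,black,white} — only orange is left for (r3,c2).
row 5 has {blue,green,yellow,black,white,orange}; column 2 has {blue,yellow,black,white,orange} — only red is left for (r5,c2).
row 1 has {red,blue,yellow,black,white,orange}; column 2 has {red,blue,yellow,black,white,orange} — only green is left for (r1,c2).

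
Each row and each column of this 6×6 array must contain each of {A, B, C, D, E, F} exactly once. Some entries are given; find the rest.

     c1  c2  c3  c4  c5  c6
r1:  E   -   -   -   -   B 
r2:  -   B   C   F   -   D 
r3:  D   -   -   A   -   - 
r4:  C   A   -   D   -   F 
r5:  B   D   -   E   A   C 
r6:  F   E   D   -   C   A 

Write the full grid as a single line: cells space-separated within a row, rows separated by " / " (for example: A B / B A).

(r1,c4) = C
(r2,c1) = A
(r2,c5) = E
(r3,c6) = E
(r4,c5) = B
(r5,c3) = F
(r6,c4) = B
(r1,c2) = F
(r1,c3) = A
(r1,c5) = D
(r3,c2) = C
(r3,c3) = B
(r3,c5) = F
(r4,c3) = E

E F A C D B / A B C F E D / D C B A F E / C A E D B F / B D F E A C / F E D B C A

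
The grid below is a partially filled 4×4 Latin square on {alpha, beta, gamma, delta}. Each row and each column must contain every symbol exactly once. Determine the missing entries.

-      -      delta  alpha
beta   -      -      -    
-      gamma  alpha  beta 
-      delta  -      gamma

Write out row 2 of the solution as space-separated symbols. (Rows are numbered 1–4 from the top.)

beta alpha gamma delta

(r1,c1) = gamma
(r1,c2) = beta
(r2,c2) = alpha
(r2,c3) = gamma
(r2,c4) = delta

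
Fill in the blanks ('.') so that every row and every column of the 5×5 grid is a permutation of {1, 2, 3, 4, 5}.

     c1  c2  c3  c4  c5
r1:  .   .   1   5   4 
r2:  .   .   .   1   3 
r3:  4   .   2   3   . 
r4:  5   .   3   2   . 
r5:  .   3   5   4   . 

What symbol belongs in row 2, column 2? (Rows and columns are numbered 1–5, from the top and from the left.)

(r1,c2) = 2
(r2,c1) = 2
(r2,c3) = 4
(r4,c5) = 1
(r5,c1) = 1
(r5,c5) = 2
(r1,c1) = 3
(r2,c2) = 5

5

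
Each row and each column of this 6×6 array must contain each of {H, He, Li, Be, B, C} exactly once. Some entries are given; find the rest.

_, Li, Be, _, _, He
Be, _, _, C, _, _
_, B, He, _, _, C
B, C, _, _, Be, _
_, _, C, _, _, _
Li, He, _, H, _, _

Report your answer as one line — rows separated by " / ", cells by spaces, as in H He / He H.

C Li Be B H He / Be H Li C He B / H B He Be Li C / B C H He Be Li / He Be C Li B H / Li He B H C Be

(r1,c4) = B
(r2,c2) = H
(r3,c1) = H
(r3,c5) = Li
(r5,c1) = He
(r5,c2) = Be
(r5,c4) = Li
(r6,c3) = B
(r6,c5) = C
(r6,c6) = Be
(r1,c1) = C
(r1,c5) = H
(r2,c3) = Li
(r2,c6) = B
(r3,c4) = Be
(r4,c3) = H
(r4,c4) = He
(r4,c6) = Li
(r5,c5) = B
(r5,c6) = H
(r2,c5) = He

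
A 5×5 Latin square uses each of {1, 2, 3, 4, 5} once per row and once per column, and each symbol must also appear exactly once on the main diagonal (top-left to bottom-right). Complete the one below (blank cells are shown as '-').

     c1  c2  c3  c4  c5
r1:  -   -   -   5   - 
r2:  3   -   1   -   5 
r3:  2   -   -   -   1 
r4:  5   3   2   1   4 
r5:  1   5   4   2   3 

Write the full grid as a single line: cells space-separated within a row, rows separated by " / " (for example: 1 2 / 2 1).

Cell (r1,c1): row 1 has {5}; column 1 has {1,2,3,5}; the diagonal has {1,3} → 4.
Cell (r1,c3): row 1 has {4,5}; column 3 has {1,2,4} → 3.
Cell (r1,c5): row 1 has {3,4,5}; column 5 has {1,3,4,5} → 2.
Cell (r2,c2): row 2 has {1,3,5}; column 2 has {3,5}; the diagonal has {1,3,4} → 2.
Cell (r2,c4): row 2 has {1,2,3,5}; column 4 has {1,2,5} → 4.
Cell (r3,c2): row 3 has {1,2}; column 2 has {2,3,5} → 4.
Cell (r3,c3): row 3 has {1,2,4}; column 3 has {1,2,3,4}; the diagonal has {1,2,3,4} → 5.
Cell (r3,c4): row 3 has {1,2,4,5}; column 4 has {1,2,4,5} → 3.
Cell (r1,c2): row 1 has {2,3,4,5}; column 2 has {2,3,4,5} → 1.

4 1 3 5 2 / 3 2 1 4 5 / 2 4 5 3 1 / 5 3 2 1 4 / 1 5 4 2 3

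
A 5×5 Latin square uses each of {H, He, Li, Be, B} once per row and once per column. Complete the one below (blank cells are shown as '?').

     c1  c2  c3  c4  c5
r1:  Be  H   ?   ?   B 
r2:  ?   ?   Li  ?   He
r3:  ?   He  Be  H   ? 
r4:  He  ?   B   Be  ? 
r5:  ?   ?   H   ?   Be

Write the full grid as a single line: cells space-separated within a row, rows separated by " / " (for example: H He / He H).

row 1 has {H,Be,B}; column 3 has {H,Li,Be,B} — only He is left for (r1,c3).
row 1 has {H,He,Be,B}; column 4 has {H,Be} — only Li is left for (r1,c4).
row 2 has {He,Li}; column 4 has {H,Li,Be} — only B is left for (r2,c4).
row 3 has {H,He,Be}; column 5 has {He,Be,B} — only Li is left for (r3,c5).
row 4 has {He,Be,B}; column 2 has {H,He} — only Li is left for (r4,c2).
row 4 has {He,Li,Be,B}; column 5 has {He,Li,Be,B} — only H is left for (r4,c5).
row 5 has {H,Be}; column 2 has {H,He,Li} — only B is left for (r5,c2).
row 5 has {H,Be,B}; column 4 has {H,Li,Be,B} — only He is left for (r5,c4).
row 2 has {He,Li,B}; column 1 has {He,Be} — only H is left for (r2,c1).
row 2 has {H,He,Li,B}; column 2 has {H,He,Li,B} — only Be is left for (r2,c2).
row 3 has {H,He,Li,Be}; column 1 has {H,He,Be} — only B is left for (r3,c1).
row 5 has {H,He,Be,B}; column 1 has {H,He,Be,B} — only Li is left for (r5,c1).

Be H He Li B / H Be Li B He / B He Be H Li / He Li B Be H / Li B H He Be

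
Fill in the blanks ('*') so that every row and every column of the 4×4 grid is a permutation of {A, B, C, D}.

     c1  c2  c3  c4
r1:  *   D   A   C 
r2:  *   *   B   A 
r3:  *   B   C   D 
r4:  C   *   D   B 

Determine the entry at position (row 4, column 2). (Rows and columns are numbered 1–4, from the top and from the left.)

(r1,c1) = B
(r2,c1) = D
(r2,c2) = C
(r3,c1) = A
(r4,c2) = A

A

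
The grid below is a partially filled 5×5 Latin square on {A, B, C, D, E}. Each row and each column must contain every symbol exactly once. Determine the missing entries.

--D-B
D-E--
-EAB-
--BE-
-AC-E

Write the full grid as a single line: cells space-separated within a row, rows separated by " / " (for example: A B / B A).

At row 1, column 2: row 1 has {B,D}; column 2 has {A,E}; that leaves C.
At row 1, column 4: row 1 has {B,C,D}; column 4 has {B,E}; that leaves A.
At row 2, column 2: row 2 has {D,E}; column 2 has {A,C,E}; that leaves B.
At row 2, column 4: row 2 has {B,D,E}; column 4 has {A,B,E}; that leaves C.
At row 2, column 5: row 2 has {B,C,D,E}; column 5 has {B,E}; that leaves A.
At row 3, column 1: row 3 has {A,B,E}; column 1 has {D}; that leaves C.
At row 3, column 5: row 3 has {A,B,C,E}; column 5 has {A,B,E}; that leaves D.
At row 4, column 1: row 4 has {B,E}; column 1 has {C,D}; that leaves A.
At row 4, column 2: row 4 has {A,B,E}; column 2 has {A,B,C,E}; that leaves D.
At row 4, column 5: row 4 has {A,B,D,E}; column 5 has {A,B,D,E}; that leaves C.
At row 5, column 1: row 5 has {A,C,E}; column 1 has {A,C,D}; that leaves B.
At row 5, column 4: row 5 has {A,B,C,E}; column 4 has {A,B,C,E}; that leaves D.
At row 1, column 1: row 1 has {A,B,C,D}; column 1 has {A,B,C,D}; that leaves E.

E C D A B / D B E C A / C E A B D / A D B E C / B A C D E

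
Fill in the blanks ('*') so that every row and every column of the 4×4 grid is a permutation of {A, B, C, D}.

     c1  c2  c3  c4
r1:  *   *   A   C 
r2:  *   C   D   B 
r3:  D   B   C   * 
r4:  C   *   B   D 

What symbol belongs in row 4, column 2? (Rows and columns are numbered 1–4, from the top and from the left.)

row 1 has {A,C}; column 1 has {C,D} — only B is left for (r1,c1).
row 1 has {A,B,C}; column 2 has {B,C} — only D is left for (r1,c2).
row 2 has {B,C,D}; column 1 has {B,C,D} — only A is left for (r2,c1).
row 3 has {B,C,D}; column 4 has {B,C,D} — only A is left for (r3,c4).
row 4 has {B,C,D}; column 2 has {B,C,D} — only A is left for (r4,c2).

A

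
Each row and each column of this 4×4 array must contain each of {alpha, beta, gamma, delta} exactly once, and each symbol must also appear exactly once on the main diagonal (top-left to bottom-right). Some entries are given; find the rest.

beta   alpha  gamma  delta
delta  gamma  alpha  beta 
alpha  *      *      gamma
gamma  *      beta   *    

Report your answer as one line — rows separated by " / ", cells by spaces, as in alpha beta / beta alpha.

beta alpha gamma delta / delta gamma alpha beta / alpha beta delta gamma / gamma delta beta alpha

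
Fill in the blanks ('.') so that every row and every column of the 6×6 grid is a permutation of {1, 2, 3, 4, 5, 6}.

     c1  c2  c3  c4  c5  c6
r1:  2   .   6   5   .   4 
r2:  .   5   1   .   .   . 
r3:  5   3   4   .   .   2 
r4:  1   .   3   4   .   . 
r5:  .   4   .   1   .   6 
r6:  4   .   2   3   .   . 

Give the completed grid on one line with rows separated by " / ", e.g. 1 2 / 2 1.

2 1 6 5 3 4 / 6 5 1 2 4 3 / 5 3 4 6 1 2 / 1 2 3 4 6 5 / 3 4 5 1 2 6 / 4 6 2 3 5 1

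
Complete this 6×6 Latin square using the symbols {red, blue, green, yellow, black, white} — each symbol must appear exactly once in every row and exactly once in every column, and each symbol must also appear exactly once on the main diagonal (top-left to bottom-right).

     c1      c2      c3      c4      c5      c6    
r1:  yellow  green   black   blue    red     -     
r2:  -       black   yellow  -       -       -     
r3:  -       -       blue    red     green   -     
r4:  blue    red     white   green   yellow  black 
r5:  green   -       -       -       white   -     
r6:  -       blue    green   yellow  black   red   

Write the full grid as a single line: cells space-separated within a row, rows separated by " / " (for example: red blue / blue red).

yellow green black blue red white / red black yellow white blue green / black white blue red green yellow / blue red white green yellow black / green yellow red black white blue / white blue green yellow black red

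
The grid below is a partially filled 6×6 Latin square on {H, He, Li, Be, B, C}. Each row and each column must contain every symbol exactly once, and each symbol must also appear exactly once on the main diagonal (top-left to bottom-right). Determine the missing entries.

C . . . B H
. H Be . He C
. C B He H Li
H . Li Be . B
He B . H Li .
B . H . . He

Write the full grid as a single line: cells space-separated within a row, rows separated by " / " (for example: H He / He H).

C Be He Li B H / Li H Be B He C / Be C B He H Li / H He Li Be C B / He B C H Li Be / B Li H C Be He

(r1,c3) = He
(r1,c4) = Li
(r2,c1) = Li
(r2,c4) = B
(r3,c1) = Be
(r4,c2) = He
(r4,c5) = C
(r5,c3) = C
(r5,c6) = Be
(r6,c4) = C
(r6,c5) = Be
(r1,c2) = Be
(r6,c2) = Li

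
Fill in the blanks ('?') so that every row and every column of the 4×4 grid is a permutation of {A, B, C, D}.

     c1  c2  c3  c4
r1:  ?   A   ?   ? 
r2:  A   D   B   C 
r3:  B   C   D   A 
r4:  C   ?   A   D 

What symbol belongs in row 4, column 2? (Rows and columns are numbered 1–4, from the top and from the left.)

row 1 has {A}; column 1 has {A,B,C} — only D is left for (r1,c1).
row 1 has {A,D}; column 3 has {A,B,D} — only C is left for (r1,c3).
row 1 has {A,C,D}; column 4 has {A,C,D} — only B is left for (r1,c4).
row 4 has {A,C,D}; column 2 has {A,C,D} — only B is left for (r4,c2).

B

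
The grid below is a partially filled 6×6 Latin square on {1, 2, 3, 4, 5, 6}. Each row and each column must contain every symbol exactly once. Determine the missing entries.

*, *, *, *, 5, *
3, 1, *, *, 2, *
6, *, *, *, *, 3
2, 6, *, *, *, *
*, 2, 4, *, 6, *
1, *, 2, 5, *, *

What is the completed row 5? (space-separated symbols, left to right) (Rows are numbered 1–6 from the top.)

5 2 4 3 6 1

(r1,c1) = 4
(r1,c2) = 3
(r5,c1) = 5
(r5,c6) = 1
(r6,c2) = 4
(r6,c5) = 3
(r6,c6) = 6
(r1,c6) = 2
(r3,c2) = 5
(r3,c3) = 1
(r3,c5) = 4
(r4,c5) = 1
(r5,c4) = 3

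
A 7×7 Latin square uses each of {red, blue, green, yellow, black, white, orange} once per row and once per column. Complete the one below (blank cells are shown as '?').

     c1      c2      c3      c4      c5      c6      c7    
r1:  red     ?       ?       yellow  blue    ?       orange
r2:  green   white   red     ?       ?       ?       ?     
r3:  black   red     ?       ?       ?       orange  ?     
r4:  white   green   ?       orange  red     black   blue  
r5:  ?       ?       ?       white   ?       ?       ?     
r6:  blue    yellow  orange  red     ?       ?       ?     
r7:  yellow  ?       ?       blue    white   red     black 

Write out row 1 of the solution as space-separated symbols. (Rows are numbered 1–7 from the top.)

(r1,c2) = black
(r2,c4) = black
(r2,c7) = yellow
(r3,c4) = green
(r3,c5) = yellow
(r3,c7) = white
(r4,c3) = yellow
(r5,c1) = orange
(r5,c2) = blue
(r6,c7) = green
(r7,c2) = orange
(r7,c3) = green
(r1,c3) = white
(r1,c6) = green

red black white yellow blue green orange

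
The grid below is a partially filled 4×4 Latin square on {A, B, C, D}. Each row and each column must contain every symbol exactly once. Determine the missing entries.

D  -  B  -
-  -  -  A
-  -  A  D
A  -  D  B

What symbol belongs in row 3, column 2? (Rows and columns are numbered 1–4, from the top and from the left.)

B

Cell (r1,c4): row 1 has {B,D}; column 4 has {A,B,D} → C.
Cell (r2,c3): row 2 has {A}; column 3 has {A,B,D} → C.
Cell (r4,c2): row 4 has {A,B,D}; column 2 is empty so far → C.
Cell (r1,c2): row 1 has {B,C,D}; column 2 has {C} → A.
Cell (r2,c1): row 2 has {A,C}; column 1 has {A,D} → B.
Cell (r2,c2): row 2 has {A,B,C}; column 2 has {A,C} → D.
Cell (r3,c1): row 3 has {A,D}; column 1 has {A,B,D} → C.
Cell (r3,c2): row 3 has {A,C,D}; column 2 has {A,C,D} → B.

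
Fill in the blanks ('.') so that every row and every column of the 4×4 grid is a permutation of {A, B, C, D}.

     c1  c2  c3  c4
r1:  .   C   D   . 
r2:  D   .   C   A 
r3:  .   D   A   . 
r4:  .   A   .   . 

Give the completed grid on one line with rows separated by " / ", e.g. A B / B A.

A C D B / D B C A / B D A C / C A B D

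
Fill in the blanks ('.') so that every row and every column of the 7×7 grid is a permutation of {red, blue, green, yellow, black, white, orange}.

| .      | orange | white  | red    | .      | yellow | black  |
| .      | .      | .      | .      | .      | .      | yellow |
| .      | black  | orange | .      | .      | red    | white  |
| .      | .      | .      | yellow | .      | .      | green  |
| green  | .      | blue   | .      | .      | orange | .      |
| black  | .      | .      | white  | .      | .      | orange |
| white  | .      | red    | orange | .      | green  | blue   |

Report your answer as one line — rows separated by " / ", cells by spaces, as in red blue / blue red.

blue orange white red green yellow black / orange red green blue white black yellow / yellow black orange green blue red white / red blue black yellow orange white green / green white blue black yellow orange red / black green yellow white red blue orange / white yellow red orange black green blue

(r1,c1): row 1 has {red,yellow,black,white,orange}; column 1 has {green,black,white}, so it must be blue.
(r1,c5): row 1 has {red,blue,yellow,black,white,orange}; column 5 is empty so far, so it must be green.
(r3,c1): row 3 has {red,black,white,orange}; column 1 has {blue,green,black,white}, so it must be yellow.
(r3,c5): row 3 has {red,yellow,black,white,orange}; column 5 has {green}, so it must be blue.
(r4,c3): row 4 has {green,yellow}; column 3 has {red,blue,white,orange}, so it must be black.
(r5,c4): row 5 has {blue,green,orange}; column 4 has {red,yellow,white,orange}, so it must be black.
(r5,c7): row 5 has {blue,green,black,orange}; column 7 has {blue,green,yellow,black,white,orange}, so it must be red.
(r6,c6): row 6 has {black,white,orange}; column 6 has {red,green,yellow,orange}, so it must be blue.
(r7,c2): row 7 has {red,blue,green,white,orange}; column 2 has {black,orange}, so it must be yellow.
(r7,c5): row 7 has {red,blue,green,yellow,white,orange}; column 5 has {blue,green}, so it must be black.
(r2,c3): row 2 has {yellow}; column 3 has {red,blue,black,white,orange}, so it must be green.
(r2,c4): row 2 has {green,yellow}; column 4 has {red,yellow,black,white,orange}, so it must be blue.
(r3,c4): row 3 has {red,blue,yellow,black,white,orange}; column 4 has {red,blue,yellow,black,white,orange}, so it must be green.
(r4,c6): row 4 has {green,yellow,black}; column 6 has {red,blue,green,yellow,orange}, so it must be white.
(r5,c2): row 5 has {red,blue,green,black,orange}; column 2 has {yellow,black,orange}, so it must be white.
(r5,c5): row 5 has {red,blue,green,black,white,orange}; column 5 has {blue,green,black}, so it must be yellow.
(r6,c3): row 6 has {blue,black,white,orange}; column 3 has {red,blue,green,black,white,orange}, so it must be yellow.
(r6,c5): row 6 has {blue,yellow,black,white,orange}; column 5 has {blue,green,yellow,black}, so it must be red.
(r2,c2): row 2 has {blue,green,yellow}; column 2 has {yellow,black,white,orange}, so it must be red.
(r2,c6): row 2 has {red,blue,green,yellow}; column 6 has {red,blue,green,yellow,white,orange}, so it must be black.
(r4,c2): row 4 has {green,yellow,black,white}; column 2 has {red,yellow,black,white,orange}, so it must be blue.
(r4,c5): row 4 has {blue,green,yellow,black,white}; column 5 has {red,blue,green,yellow,black}, so it must be orange.
(r6,c2): row 6 has {red,blue,yellow,black,white,orange}; column 2 has {red,blue,yellow,black,white,orange}, so it must be green.
(r2,c1): row 2 has {red,blue,green,yellow,black}; column 1 has {blue,green,yellow,black,white}, so it must be orange.
(r2,c5): row 2 has {red,blue,green,yellow,black,orange}; column 5 has {red,blue,green,yellow,black,orange}, so it must be white.
(r4,c1): row 4 has {blue,green,yellow,black,white,orange}; column 1 has {blue,green,yellow,black,white,orange}, so it must be red.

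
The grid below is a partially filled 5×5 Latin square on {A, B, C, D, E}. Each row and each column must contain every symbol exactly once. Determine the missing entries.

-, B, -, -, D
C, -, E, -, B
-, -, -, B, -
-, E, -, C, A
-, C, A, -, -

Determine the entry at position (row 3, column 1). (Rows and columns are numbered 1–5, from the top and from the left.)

At row 1, column 3: row 1 has {B,D}; column 3 has {A,E}; that leaves C.
At row 3, column 3: row 3 has {B}; column 3 has {A,C,E}; that leaves D.
At row 4, column 3: row 4 has {A,C,E}; column 3 has {A,C,D,E}; that leaves B.
At row 5, column 5: row 5 has {A,C}; column 5 has {A,B,D}; that leaves E.
At row 3, column 2: row 3 has {B,D}; column 2 has {B,C,E}; that leaves A.
At row 3, column 5: row 3 has {A,B,D}; column 5 has {A,B,D,E}; that leaves C.
At row 4, column 1: row 4 has {A,B,C,E}; column 1 has {C}; that leaves D.
At row 5, column 1: row 5 has {A,C,E}; column 1 has {C,D}; that leaves B.
At row 5, column 4: row 5 has {A,B,C,E}; column 4 has {B,C}; that leaves D.
At row 2, column 2: row 2 has {B,C,E}; column 2 has {A,B,C,E}; that leaves D.
At row 2, column 4: row 2 has {B,C,D,E}; column 4 has {B,C,D}; that leaves A.
At row 3, column 1: row 3 has {A,B,C,D}; column 1 has {B,C,D}; that leaves E.

E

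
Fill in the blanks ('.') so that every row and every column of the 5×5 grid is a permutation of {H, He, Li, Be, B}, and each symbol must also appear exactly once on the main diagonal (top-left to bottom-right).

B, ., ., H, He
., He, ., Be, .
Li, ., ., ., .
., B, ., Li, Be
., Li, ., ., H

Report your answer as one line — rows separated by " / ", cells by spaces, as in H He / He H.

B Be Li H He / H He B Be Li / Li H Be He B / He B H Li Be / Be Li He B H

(r1,c2): row 1 has {H,He,B}; column 2 has {He,Li,B}, so it must be Be.
(r1,c3): row 1 has {H,He,Be,B}; column 3 is empty so far, so it must be Li.
(r2,c1): row 2 has {He,Be}; column 1 has {Li,B}, so it must be H.
(r2,c3): row 2 has {H,He,Be}; column 3 has {Li}, so it must be B.
(r2,c5): row 2 has {H,He,Be,B}; column 5 has {H,He,Be}, so it must be Li.
(r3,c2): row 3 has {Li}; column 2 has {He,Li,Be,B}, so it must be H.
(r3,c3): row 3 has {H,Li}; column 3 has {Li,B}; the diagonal has {H,He,Li,B}, so it must be Be.
(r3,c5): row 3 has {H,Li,Be}; column 5 has {H,He,Li,Be}, so it must be B.
(r4,c1): row 4 has {Li,Be,B}; column 1 has {H,Li,B}, so it must be He.
(r4,c3): row 4 has {He,Li,Be,B}; column 3 has {Li,Be,B}, so it must be H.
(r5,c1): row 5 has {H,Li}; column 1 has {H,He,Li,B}, so it must be Be.
(r5,c3): row 5 has {H,Li,Be}; column 3 has {H,Li,Be,B}, so it must be He.
(r5,c4): row 5 has {H,He,Li,Be}; column 4 has {H,Li,Be}, so it must be B.
(r3,c4): row 3 has {H,Li,Be,B}; column 4 has {H,Li,Be,B}, so it must be He.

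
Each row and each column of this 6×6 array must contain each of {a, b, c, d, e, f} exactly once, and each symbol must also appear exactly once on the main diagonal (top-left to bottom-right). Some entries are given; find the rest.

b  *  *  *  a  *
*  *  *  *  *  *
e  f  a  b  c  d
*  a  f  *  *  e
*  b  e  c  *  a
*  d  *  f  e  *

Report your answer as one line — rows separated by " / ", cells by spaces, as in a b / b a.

(r4,c4) = d
(r4,c5) = b
(r5,c5) = f
(r6,c6) = c
(r1,c4) = e
(r1,c6) = f
(r2,c2) = e
(r2,c4) = a
(r2,c5) = d
(r2,c6) = b
(r4,c1) = c
(r5,c1) = d
(r6,c1) = a
(r6,c3) = b
(r1,c2) = c
(r1,c3) = d
(r2,c1) = f
(r2,c3) = c

b c d e a f / f e c a d b / e f a b c d / c a f d b e / d b e c f a / a d b f e c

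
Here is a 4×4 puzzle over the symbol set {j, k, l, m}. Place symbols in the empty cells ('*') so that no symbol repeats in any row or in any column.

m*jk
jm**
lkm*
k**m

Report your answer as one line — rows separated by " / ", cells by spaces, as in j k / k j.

row 1 has {j,k,m}; column 2 has {k,m} — only l is left for (r1,c2).
row 2 has {j,m}; column 4 has {k,m} — only l is left for (r2,c4).
row 3 has {k,l,m}; column 4 has {k,l,m} — only j is left for (r3,c4).
row 4 has {k,m}; column 2 has {k,l,m} — only j is left for (r4,c2).
row 4 has {j,k,m}; column 3 has {j,m} — only l is left for (r4,c3).
row 2 has {j,l,m}; column 3 has {j,l,m} — only k is left for (r2,c3).

m l j k / j m k l / l k m j / k j l m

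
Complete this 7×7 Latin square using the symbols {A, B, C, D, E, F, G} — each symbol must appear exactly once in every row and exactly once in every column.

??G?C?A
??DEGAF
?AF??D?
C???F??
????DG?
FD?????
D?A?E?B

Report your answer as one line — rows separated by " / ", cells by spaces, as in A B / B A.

Cell (r2,c1): row 2 has {A,D,E,F,G}; column 1 has {C,D,F} → B.
Cell (r2,c2): row 2 has {A,B,D,E,F,G}; column 2 has {A,D} → C.
Cell (r3,c5): row 3 has {A,D,F}; column 5 has {C,D,E,F,G} → B.
Cell (r6,c5): row 6 has {D,F}; column 5 has {B,C,D,E,F,G} → A.
Cell (r1,c1): row 1 has {A,C,G}; column 1 has {B,C,D,F} → E.
Cell (r3,c1): row 3 has {A,B,D,F}; column 1 has {B,C,D,E,F} → G.
Cell (r3,c4): row 3 has {A,B,D,F,G}; column 4 has {E} → C.
Cell (r3,c7): row 3 has {A,B,C,D,F,G}; column 7 has {A,B,F} → E.
Cell (r5,c1): row 5 has {D,G}; column 1 has {B,C,D,E,F,G} → A.
Cell (r5,c7): row 5 has {A,D,G}; column 7 has {A,B,E,F} → C.
Cell (r6,c7): row 6 has {A,D,F}; column 7 has {A,B,C,E,F} → G.
Cell (r4,c7): row 4 has {C,F}; column 7 has {A,B,C,E,F,G} → D.
Cell (r6,c4): row 6 has {A,D,F,G}; column 4 has {C,E} → B.
Cell (r5,c4): row 5 has {A,C,D,G}; column 4 has {B,C,E} → F.
Cell (r7,c4): row 7 has {A,B,D,E}; column 4 has {B,C,E,F} → G.
Cell (r1,c4): row 1 has {A,C,E,G}; column 4 has {B,C,E,F,G} → D.
Cell (r4,c4): row 4 has {C,D,F}; column 4 has {B,C,D,E,F,G} → A.
Cell (r7,c2): row 7 has {A,B,D,E,G}; column 2 has {A,C,D} → F.
Cell (r7,c6): row 7 has {A,B,D,E,F,G}; column 6 has {A,D,G} → C.
Cell (r1,c2): row 1 has {A,C,D,E,G}; column 2 has {A,C,D,F} → B.
Cell (r1,c6): row 1 has {A,B,C,D,E,G}; column 6 has {A,C,D,G} → F.
Cell (r5,c2): row 5 has {A,C,D,F,G}; column 2 has {A,B,C,D,F} → E.
Cell (r5,c3): row 5 has {A,C,D,E,F,G}; column 3 has {A,D,F,G} → B.
Cell (r6,c6): row 6 has {A,B,D,F,G}; column 6 has {A,C,D,F,G} → E.
Cell (r4,c2): row 4 has {A,C,D,F}; column 2 has {A,B,C,D,E,F} → G.
Cell (r4,c3): row 4 has {A,C,D,F,G}; column 3 has {A,B,D,F,G} → E.
Cell (r4,c6): row 4 has {A,C,D,E,F,G}; column 6 has {A,C,D,E,F,G} → B.
Cell (r6,c3): row 6 has {A,B,D,E,F,G}; column 3 has {A,B,D,E,F,G} → C.

E B G D C F A / B C D E G A F / G A F C B D E / C G E A F B D / A E B F D G C / F D C B A E G / D F A G E C B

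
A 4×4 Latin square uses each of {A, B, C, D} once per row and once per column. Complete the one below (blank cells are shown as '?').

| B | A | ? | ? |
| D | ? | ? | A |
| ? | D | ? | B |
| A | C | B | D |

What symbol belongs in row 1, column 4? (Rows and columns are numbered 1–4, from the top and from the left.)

C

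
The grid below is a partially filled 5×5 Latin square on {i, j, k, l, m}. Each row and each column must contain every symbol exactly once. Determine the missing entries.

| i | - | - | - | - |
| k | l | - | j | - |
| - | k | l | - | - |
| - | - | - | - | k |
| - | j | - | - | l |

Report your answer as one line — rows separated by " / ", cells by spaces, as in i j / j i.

i m k l j / k l m j i / j k l i m / l i j m k / m j i k l

row 1 has {i}; column 2 has {j,k,l} — only m is left for (r1,c2).
row 1 has {i,m}; column 5 has {k,l} — only j is left for (r1,c5).
row 4 has {k}; column 2 has {j,k,l,m} — only i is left for (r4,c2).
row 5 has {j,l}; column 1 has {i,k} — only m is left for (r5,c1).
row 1 has {i,j,m}; column 3 has {l} — only k is left for (r1,c3).
row 1 has {i,j,k,m}; column 4 has {j} — only l is left for (r1,c4).
row 3 has {k,l}; column 1 has {i,k,m} — only j is left for (r3,c1).
row 4 has {i,k}; column 1 has {i,j,k,m} — only l is left for (r4,c1).
row 4 has {i,k,l}; column 4 has {j,l} — only m is left for (r4,c4).
row 5 has {j,l,m}; column 3 has {k,l} — only i is left for (r5,c3).
row 5 has {i,j,l,m}; column 4 has {j,l,m} — only k is left for (r5,c4).
row 2 has {j,k,l}; column 3 has {i,k,l} — only m is left for (r2,c3).
row 2 has {j,k,l,m}; column 5 has {j,k,l} — only i is left for (r2,c5).
row 3 has {j,k,l}; column 4 has {j,k,l,m} — only i is left for (r3,c4).
row 3 has {i,j,k,l}; column 5 has {i,j,k,l} — only m is left for (r3,c5).
row 4 has {i,k,l,m}; column 3 has {i,k,l,m} — only j is left for (r4,c3).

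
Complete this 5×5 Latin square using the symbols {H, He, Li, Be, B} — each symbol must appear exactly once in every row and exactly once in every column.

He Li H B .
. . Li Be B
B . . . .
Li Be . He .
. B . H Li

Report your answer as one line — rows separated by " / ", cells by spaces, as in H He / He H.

(r1,c5) = Be
(r2,c1) = H
(r2,c2) = He
(r3,c2) = H
(r3,c4) = Li
(r3,c5) = He
(r4,c3) = B
(r4,c5) = H
(r5,c1) = Be
(r5,c3) = He
(r3,c3) = Be

He Li H B Be / H He Li Be B / B H Be Li He / Li Be B He H / Be B He H Li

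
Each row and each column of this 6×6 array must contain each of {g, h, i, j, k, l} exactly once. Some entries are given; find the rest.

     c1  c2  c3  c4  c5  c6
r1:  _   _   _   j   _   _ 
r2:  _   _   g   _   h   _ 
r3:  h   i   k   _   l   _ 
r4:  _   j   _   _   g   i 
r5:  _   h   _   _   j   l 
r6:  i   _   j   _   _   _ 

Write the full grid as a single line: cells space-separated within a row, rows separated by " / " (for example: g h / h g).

l k h j i g / j l g i h k / h i k g l j / k j l h g i / g h i k j l / i g j l k h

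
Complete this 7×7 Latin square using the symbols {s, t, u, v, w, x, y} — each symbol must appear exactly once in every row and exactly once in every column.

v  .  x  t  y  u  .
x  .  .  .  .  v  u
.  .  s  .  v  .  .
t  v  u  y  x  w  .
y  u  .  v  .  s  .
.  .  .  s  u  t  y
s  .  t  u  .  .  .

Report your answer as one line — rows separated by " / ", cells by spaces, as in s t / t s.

v s x t y u w / x t y w s v u / u w s x v y t / t v u y x w s / y u w v t s x / w x v s u t y / s y t u w x v

row 2 has {u,v,x}; column 4 has {s,t,u,v,y} — only w is left for (r2,c4).
row 3 has {s,v}; column 4 has {s,t,u,v,w,y} — only x is left for (r3,c4).
row 3 has {s,v,x}; column 6 has {s,t,u,v,w} — only y is left for (r3,c6).
row 4 has {t,u,v,w,x,y}; column 7 has {u,y} — only s is left for (r4,c7).
row 5 has {s,u,v,y}; column 3 has {s,t,u,x} — only w is left for (r5,c3).
row 5 has {s,u,v,w,y}; column 5 has {u,v,x,y} — only t is left for (r5,c5).
row 5 has {s,t,u,v,w,y}; column 7 has {s,u,y} — only x is left for (r5,c7).
row 6 has {s,t,u,y}; column 1 has {s,t,v,x,y} — only w is left for (r6,c1).
row 6 has {s,t,u,w,y}; column 2 has {u,v} — only x is left for (r6,c2).
row 6 has {s,t,u,w,x,y}; column 3 has {s,t,u,w,x} — only v is left for (r6,c3).
row 7 has {s,t,u}; column 5 has {t,u,v,x,y} — only w is left for (r7,c5).
row 7 has {s,t,u,w}; column 6 has {s,t,u,v,w,y} — only x is left for (r7,c6).
row 7 has {s,t,u,w,x}; column 7 has {s,u,x,y} — only v is left for (r7,c7).
row 1 has {t,u,v,x,y}; column 7 has {s,u,v,x,y} — only w is left for (r1,c7).
row 2 has {u,v,w,x}; column 3 has {s,t,u,v,w,x} — only y is left for (r2,c3).
row 2 has {u,v,w,x,y}; column 5 has {t,u,v,w,x,y} — only s is left for (r2,c5).
row 3 has {s,v,x,y}; column 1 has {s,t,v,w,x,y} — only u is left for (r3,c1).
row 3 has {s,u,v,x,y}; column 7 has {s,u,v,w,x,y} — only t is left for (r3,c7).
row 7 has {s,t,u,v,w,x}; column 2 has {u,v,x} — only y is left for (r7,c2).
row 1 has {t,u,v,w,x,y}; column 2 has {u,v,x,y} — only s is left for (r1,c2).
row 2 has {s,u,v,w,x,y}; column 2 has {s,u,v,x,y} — only t is left for (r2,c2).
row 3 has {s,t,u,v,x,y}; column 2 has {s,t,u,v,x,y} — only w is left for (r3,c2).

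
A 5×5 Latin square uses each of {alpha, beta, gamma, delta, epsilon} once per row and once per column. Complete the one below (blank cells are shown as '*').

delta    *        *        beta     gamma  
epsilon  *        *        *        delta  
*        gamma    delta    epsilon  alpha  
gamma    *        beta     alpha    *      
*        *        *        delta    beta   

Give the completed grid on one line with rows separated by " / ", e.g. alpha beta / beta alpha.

(r2,c4) = gamma
(r3,c1) = beta
(r4,c5) = epsilon
(r5,c1) = alpha
(r5,c2) = epsilon
(r5,c3) = gamma
(r1,c2) = alpha
(r1,c3) = epsilon
(r2,c2) = beta
(r2,c3) = alpha
(r4,c2) = delta

delta alpha epsilon beta gamma / epsilon beta alpha gamma delta / beta gamma delta epsilon alpha / gamma delta beta alpha epsilon / alpha epsilon gamma delta beta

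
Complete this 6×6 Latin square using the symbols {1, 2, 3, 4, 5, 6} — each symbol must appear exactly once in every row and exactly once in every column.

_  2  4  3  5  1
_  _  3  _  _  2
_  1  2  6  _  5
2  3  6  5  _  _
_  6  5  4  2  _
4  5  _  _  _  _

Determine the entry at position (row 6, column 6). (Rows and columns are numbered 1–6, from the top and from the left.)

(r1,c1): row 1 has {1,2,3,4,5}; column 1 has {2,4}, so it must be 6.
(r2,c2): row 2 has {2,3}; column 2 has {1,2,3,5,6}, so it must be 4.
(r2,c4): row 2 has {2,3,4}; column 4 has {3,4,5,6}, so it must be 1.
(r2,c5): row 2 has {1,2,3,4}; column 5 has {2,5}, so it must be 6.
(r3,c1): row 3 has {1,2,5,6}; column 1 has {2,4,6}, so it must be 3.
(r3,c5): row 3 has {1,2,3,5,6}; column 5 has {2,5,6}, so it must be 4.
(r4,c5): row 4 has {2,3,5,6}; column 5 has {2,4,5,6}, so it must be 1.
(r4,c6): row 4 has {1,2,3,5,6}; column 6 has {1,2,5}, so it must be 4.
(r5,c1): row 5 has {2,4,5,6}; column 1 has {2,3,4,6}, so it must be 1.
(r5,c6): row 5 has {1,2,4,5,6}; column 6 has {1,2,4,5}, so it must be 3.
(r6,c3): row 6 has {4,5}; column 3 has {2,3,4,5,6}, so it must be 1.
(r6,c4): row 6 has {1,4,5}; column 4 has {1,3,4,5,6}, so it must be 2.
(r6,c5): row 6 has {1,2,4,5}; column 5 has {1,2,4,5,6}, so it must be 3.
(r6,c6): row 6 has {1,2,3,4,5}; column 6 has {1,2,3,4,5}, so it must be 6.

6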